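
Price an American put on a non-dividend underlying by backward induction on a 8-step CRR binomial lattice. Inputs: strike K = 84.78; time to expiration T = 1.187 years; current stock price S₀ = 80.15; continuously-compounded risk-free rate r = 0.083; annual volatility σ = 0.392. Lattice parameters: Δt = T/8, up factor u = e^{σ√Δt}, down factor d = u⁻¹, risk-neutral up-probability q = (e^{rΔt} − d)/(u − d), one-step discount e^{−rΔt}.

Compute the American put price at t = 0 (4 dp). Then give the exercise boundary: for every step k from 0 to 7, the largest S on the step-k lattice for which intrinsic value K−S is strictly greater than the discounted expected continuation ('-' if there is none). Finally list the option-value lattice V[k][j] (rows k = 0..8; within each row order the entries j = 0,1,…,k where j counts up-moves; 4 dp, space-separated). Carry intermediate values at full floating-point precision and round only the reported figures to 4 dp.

price = 13.0120
boundary = - - 59.2584 50.9534 59.2584 50.9534 59.2584 68.9170
tree:
13.0120
18.5202 7.8943
25.5216 12.0639 3.9721
33.8266 17.8768 6.6220 1.4536
40.9677 25.5216 10.7694 2.6903 0.2685
47.1080 33.8266 16.9544 4.9282 0.5471 0.0000
52.3877 40.9677 25.5216 8.9136 1.1149 0.0000 0.0000
56.9274 47.1080 33.8266 15.8630 2.2720 0.0000 0.0000 0.0000
60.8309 52.3877 40.9677 25.5216 4.6300 0.0000 0.0000 0.0000 0.0000

Δt=0.14838, u=1.16299, d=0.85985, q=0.50320, disc=e^(-rΔt)=0.98776
k=8 terminal: V=max(K-S,0) → 60.8309 52.3877 40.9677 25.5216 4.6300 0.0000 0.0000 0.0000 0.0000
k=7: j=0 S=27.8526 intr=56.9274 cont=55.8898 V=56.9274[EX]; j=1 S=37.6720 intr=47.1080 cont=46.0703 V=47.1080[EX]; j=2 S=50.9534 intr=33.8266 cont=32.7890 V=33.8266[EX]; j=3 S=68.9170 intr=15.8630 cont=14.8253 V=15.8630[EX]; j=4 S=93.2138 intr=0.0000 cont=2.2720 V=2.2720[hold]; j=5 S=126.0765 intr=0.0000 cont=0.0000 V=0.0000[hold]; j=6 S=170.5249 intr=0.0000 cont=0.0000 V=0.0000[hold]; j=7 S=230.6437 intr=0.0000 cont=0.0000 V=0.0000[hold]  S*(7)=68.9170
k=6: j=0 S=32.3923 intr=52.3877 cont=51.3500 V=52.3877[EX]; j=1 S=43.8123 intr=40.9677 cont=39.9300 V=40.9677[EX]; j=2 S=59.2584 intr=25.5216 cont=24.4839 V=25.5216[EX]; j=3 S=80.1500 intr=4.6300 cont=8.9136 V=8.9136[hold]; j=4 S=108.4070 intr=0.0000 cont=1.1149 V=1.1149[hold]; j=5 S=146.6260 intr=0.0000 cont=0.0000 V=0.0000[hold]; j=6 S=198.3192 intr=0.0000 cont=0.0000 V=0.0000[hold]  S*(6)=59.2584
k=5: j=0 S=37.6720 intr=47.1080 cont=46.0703 V=47.1080[EX]; j=1 S=50.9534 intr=33.8266 cont=32.7890 V=33.8266[EX]; j=2 S=68.9170 intr=15.8630 cont=16.9544 V=16.9544[hold]; j=3 S=93.2138 intr=0.0000 cont=4.9282 V=4.9282[hold]; j=4 S=126.0765 intr=0.0000 cont=0.5471 V=0.5471[hold]; j=5 S=170.5249 intr=0.0000 cont=0.0000 V=0.0000[hold]  S*(5)=50.9534
k=4: j=0 S=43.8123 intr=40.9677 cont=39.9300 V=40.9677[EX]; j=1 S=59.2584 intr=25.5216 cont=25.0264 V=25.5216[EX]; j=2 S=80.1500 intr=4.6300 cont=10.7694 V=10.7694[hold]; j=3 S=108.4070 intr=0.0000 cont=2.6903 V=2.6903[hold]; j=4 S=146.6260 intr=0.0000 cont=0.2685 V=0.2685[hold]  S*(4)=59.2584
k=3: j=0 S=50.9534 intr=33.8266 cont=32.7890 V=33.8266[EX]; j=1 S=68.9170 intr=15.8630 cont=17.8768 V=17.8768[hold]; j=2 S=93.2138 intr=0.0000 cont=6.6220 V=6.6220[hold]; j=3 S=126.0765 intr=0.0000 cont=1.4536 V=1.4536[hold]  S*(3)=50.9534
k=2: j=0 S=59.2584 intr=25.5216 cont=25.4849 V=25.5216[EX]; j=1 S=80.1500 intr=4.6300 cont=12.0639 V=12.0639[hold]; j=2 S=108.4070 intr=0.0000 cont=3.9721 V=3.9721[hold]  S*(2)=59.2584
k=1: j=0 S=68.9170 intr=15.8630 cont=18.5202 V=18.5202[hold]; j=1 S=93.2138 intr=0.0000 cont=7.8943 V=7.8943[hold]  S*(1)=-
k=0: j=0 S=80.1500 intr=4.6300 cont=13.0120 V=13.0120[hold]  S*(0)=-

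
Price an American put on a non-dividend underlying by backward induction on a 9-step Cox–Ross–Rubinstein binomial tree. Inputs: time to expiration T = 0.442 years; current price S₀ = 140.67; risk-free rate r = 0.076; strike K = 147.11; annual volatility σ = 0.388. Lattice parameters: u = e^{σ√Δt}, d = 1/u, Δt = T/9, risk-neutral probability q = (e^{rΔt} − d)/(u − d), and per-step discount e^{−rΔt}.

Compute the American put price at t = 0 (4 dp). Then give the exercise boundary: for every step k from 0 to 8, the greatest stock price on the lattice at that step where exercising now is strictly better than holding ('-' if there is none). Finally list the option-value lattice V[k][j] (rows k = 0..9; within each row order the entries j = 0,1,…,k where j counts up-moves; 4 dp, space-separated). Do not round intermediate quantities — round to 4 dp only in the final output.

price = 16.0784
boundary = - - - 108.6859 99.7311 108.6859 118.4448 108.6859 118.4448
tree:
16.0784
22.1819 10.1009
29.6838 14.8529 5.4288
38.4241 21.1736 8.6492 2.2520
47.3789 29.1161 13.3969 3.9707 0.5517
55.5959 38.4241 20.0344 6.8657 1.1081 0.0000
63.1359 47.3789 28.6652 11.5615 2.2255 0.0000 0.0000
70.0547 55.5959 38.4241 18.7465 4.4698 0.0000 0.0000 0.0000
76.4034 63.1359 47.3789 28.6652 8.9772 0.0000 0.0000 0.0000 0.0000
82.2291 70.0547 55.5959 38.4241 18.0301 0.0000 0.0000 0.0000 0.0000 0.0000

Δt=0.04911, u=1.08979, d=0.91761, q=0.50023, disc=e^(-rΔt)=0.99627
k=9 terminal: V=max(K-S,0) → 82.2291 70.0547 55.5959 38.4241 18.0301 0.0000 0.0000 0.0000 0.0000 0.0000
k=8: j=0 S=70.7066 intr=76.4034 cont=75.8554 V=76.4034[EX]; j=1 S=83.9741 intr=63.1359 cont=62.5879 V=63.1359[EX]; j=2 S=99.7311 intr=47.3789 cont=46.8308 V=47.3789[EX]; j=3 S=118.4448 intr=28.6652 cont=28.1171 V=28.6652[EX]; j=4 S=140.6700 intr=6.4400 cont=8.9772 V=8.9772[hold]; j=5 S=167.0656 intr=0.0000 cont=0.0000 V=0.0000[hold]; j=6 S=198.4140 intr=0.0000 cont=0.0000 V=0.0000[hold]; j=7 S=235.6448 intr=0.0000 cont=0.0000 V=0.0000[hold]; j=8 S=279.8615 intr=0.0000 cont=0.0000 V=0.0000[hold]  S*(8)=118.4448
k=7: j=0 S=77.0553 intr=70.0547 cont=69.5067 V=70.0547[EX]; j=1 S=91.5141 intr=55.5959 cont=55.0479 V=55.5959[EX]; j=2 S=108.6859 intr=38.4241 cont=37.8760 V=38.4241[EX]; j=3 S=129.0799 intr=18.0301 cont=18.7465 V=18.7465[hold]; j=4 S=153.3007 intr=0.0000 cont=4.4698 V=4.4698[hold]; j=5 S=182.0663 intr=0.0000 cont=0.0000 V=0.0000[hold]; j=6 S=216.2296 intr=0.0000 cont=0.0000 V=0.0000[hold]; j=7 S=256.8032 intr=0.0000 cont=0.0000 V=0.0000[hold]  S*(7)=108.6859
k=6: j=0 S=83.9741 intr=63.1359 cont=62.5879 V=63.1359[EX]; j=1 S=99.7311 intr=47.3789 cont=46.8308 V=47.3789[EX]; j=2 S=118.4448 intr=28.6652 cont=28.4742 V=28.6652[EX]; j=3 S=140.6700 intr=6.4400 cont=11.5615 V=11.5615[hold]; j=4 S=167.0656 intr=0.0000 cont=2.2255 V=2.2255[hold]; j=5 S=198.4140 intr=0.0000 cont=0.0000 V=0.0000[hold]; j=6 S=235.6448 intr=0.0000 cont=0.0000 V=0.0000[hold]  S*(6)=118.4448
k=5: j=0 S=91.5141 intr=55.5959 cont=55.0479 V=55.5959[EX]; j=1 S=108.6859 intr=38.4241 cont=37.8760 V=38.4241[EX]; j=2 S=129.0799 intr=18.0301 cont=20.0344 V=20.0344[hold]; j=3 S=153.3007 intr=0.0000 cont=6.8657 V=6.8657[hold]; j=4 S=182.0663 intr=0.0000 cont=1.1081 V=1.1081[hold]; j=5 S=216.2296 intr=0.0000 cont=0.0000 V=0.0000[hold]  S*(5)=108.6859
k=4: j=0 S=99.7311 intr=47.3789 cont=46.8308 V=47.3789[EX]; j=1 S=118.4448 intr=28.6652 cont=29.1161 V=29.1161[hold]; j=2 S=140.6700 intr=6.4400 cont=13.3969 V=13.3969[hold]; j=3 S=167.0656 intr=0.0000 cont=3.9707 V=3.9707[hold]; j=4 S=198.4140 intr=0.0000 cont=0.5517 V=0.5517[hold]  S*(4)=99.7311
k=3: j=0 S=108.6859 intr=38.4241 cont=38.1007 V=38.4241[EX]; j=1 S=129.0799 intr=18.0301 cont=21.1736 V=21.1736[hold]; j=2 S=153.3007 intr=0.0000 cont=8.6492 V=8.6492[hold]; j=3 S=182.0663 intr=0.0000 cont=2.2520 V=2.2520[hold]  S*(3)=108.6859
k=2: j=0 S=118.4448 intr=28.6652 cont=29.6838 V=29.6838[hold]; j=1 S=140.6700 intr=6.4400 cont=14.8529 V=14.8529[hold]; j=2 S=167.0656 intr=0.0000 cont=5.4288 V=5.4288[hold]  S*(2)=-
k=1: j=0 S=129.0799 intr=18.0301 cont=22.1819 V=22.1819[hold]; j=1 S=153.3007 intr=0.0000 cont=10.1009 V=10.1009[hold]  S*(1)=-
k=0: j=0 S=140.6700 intr=6.4400 cont=16.0784 V=16.0784[hold]  S*(0)=-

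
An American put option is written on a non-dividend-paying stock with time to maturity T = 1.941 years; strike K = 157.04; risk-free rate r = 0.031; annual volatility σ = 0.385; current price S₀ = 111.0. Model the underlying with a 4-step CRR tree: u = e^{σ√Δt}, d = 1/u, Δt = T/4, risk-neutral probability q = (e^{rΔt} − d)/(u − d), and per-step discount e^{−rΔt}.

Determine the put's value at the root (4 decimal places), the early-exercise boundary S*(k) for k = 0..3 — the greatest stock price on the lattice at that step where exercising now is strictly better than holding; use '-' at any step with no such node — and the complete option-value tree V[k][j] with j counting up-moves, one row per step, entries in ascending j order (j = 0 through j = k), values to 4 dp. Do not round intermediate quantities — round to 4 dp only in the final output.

price = 52.8767
boundary = - 84.8886 64.9196 84.8886
tree:
52.8767
72.1514 32.1029
92.1204 49.3915 12.9661
107.3920 72.1514 24.4327 0.0000
119.0711 92.1204 46.0400 0.0000 0.0000

Δt=0.48525  u=1.30760  d=0.76476  q=0.46127  discount=0.98507
step 4 (expiry): payoffs max(K−S,0) = 119.0711 92.1204 46.0400 0.0000 0.0000
step 3: (k=3,j=0): S=49.6480, (K−S)⁺=107.3920, hold=105.0473 ⇒ V=107.3920 exercise | (k=3,j=1): S=84.8886, (K−S)⁺=72.1514, hold=69.8068 ⇒ V=72.1514 exercise | (k=3,j=2): S=145.1432, (K−S)⁺=11.8968, hold=24.4327 ⇒ V=24.4327 continue | (k=3,j=3): S=248.1670, (K−S)⁺=0.0000, hold=0.0000 ⇒ V=0.0000 continue  boundary S*=84.8886
step 2: (k=2,j=0): S=64.9196, (K−S)⁺=92.1204, hold=89.7758 ⇒ V=92.1204 exercise | (k=2,j=1): S=111.0000, (K−S)⁺=46.0400, hold=49.3915 ⇒ V=49.3915 continue | (k=2,j=2): S=189.7887, (K−S)⁺=0.0000, hold=12.9661 ⇒ V=12.9661 continue  boundary S*=64.9196
step 1: (k=1,j=0): S=84.8886, (K−S)⁺=72.1514, hold=71.3297 ⇒ V=72.1514 exercise | (k=1,j=1): S=145.1432, (K−S)⁺=11.8968, hold=32.1029 ⇒ V=32.1029 continue  boundary S*=84.8886
step 0: (k=0,j=0): S=111.0000, (K−S)⁺=46.0400, hold=52.8767 ⇒ V=52.8767 continue  boundary S*=-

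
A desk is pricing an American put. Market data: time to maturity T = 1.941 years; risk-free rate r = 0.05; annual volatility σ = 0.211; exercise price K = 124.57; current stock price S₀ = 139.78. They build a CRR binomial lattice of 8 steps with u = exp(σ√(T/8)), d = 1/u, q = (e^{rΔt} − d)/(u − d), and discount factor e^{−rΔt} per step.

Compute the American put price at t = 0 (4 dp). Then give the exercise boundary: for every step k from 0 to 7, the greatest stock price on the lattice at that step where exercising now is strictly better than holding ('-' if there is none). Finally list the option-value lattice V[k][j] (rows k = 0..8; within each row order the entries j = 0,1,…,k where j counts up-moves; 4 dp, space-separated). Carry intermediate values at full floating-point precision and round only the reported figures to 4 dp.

Δt=0.24263  u=1.10953  d=0.90129  q=0.53265  discount=0.98794
step 8 (expiry): payoffs max(K−S,0) = 63.7078 49.6458 32.3349 11.0243 0.0000 0.0000 0.0000 0.0000 0.0000
step 7: (k=7,j=0): S=67.5281, (K−S)⁺=57.0419, hold=55.5398 ⇒ V=57.0419 exercise | (k=7,j=1): S=83.1302, (K−S)⁺=41.4398, hold=39.9377 ⇒ V=41.4398 exercise | (k=7,j=2): S=102.3372, (K−S)⁺=22.2328, hold=20.7308 ⇒ V=22.2328 exercise | (k=7,j=3): S=125.9818, (K−S)⁺=0.0000, hold=5.0901 ⇒ V=5.0901 continue | (k=7,j=4): S=155.0894, (K−S)⁺=0.0000, hold=0.0000 ⇒ V=0.0000 continue | (k=7,j=5): S=190.9223, (K−S)⁺=0.0000, hold=0.0000 ⇒ V=0.0000 continue | (k=7,j=6): S=235.0342, (K−S)⁺=0.0000, hold=0.0000 ⇒ V=0.0000 continue | (k=7,j=7): S=289.3379, (K−S)⁺=0.0000, hold=0.0000 ⇒ V=0.0000 continue  boundary S*=102.3372
step 6: (k=6,j=0): S=74.9242, (K−S)⁺=49.6458, hold=48.1438 ⇒ V=49.6458 exercise | (k=6,j=1): S=92.2351, (K−S)⁺=32.3349, hold=30.8328 ⇒ V=32.3349 exercise | (k=6,j=2): S=113.5457, (K−S)⁺=11.0243, hold=12.9437 ⇒ V=12.9437 continue | (k=6,j=3): S=139.7800, (K−S)⁺=0.0000, hold=2.3502 ⇒ V=2.3502 continue | (k=6,j=4): S=172.0757, (K−S)⁺=0.0000, hold=0.0000 ⇒ V=0.0000 continue | (k=6,j=5): S=211.8331, (K−S)⁺=0.0000, hold=0.0000 ⇒ V=0.0000 continue | (k=6,j=6): S=260.7763, (K−S)⁺=0.0000, hold=0.0000 ⇒ V=0.0000 continue  boundary S*=92.2351
step 5: (k=5,j=0): S=83.1302, (K−S)⁺=41.4398, hold=39.9377 ⇒ V=41.4398 exercise | (k=5,j=1): S=102.3372, (K−S)⁺=22.2328, hold=21.7408 ⇒ V=22.2328 exercise | (k=5,j=2): S=125.9818, (K−S)⁺=0.0000, hold=7.2130 ⇒ V=7.2130 continue | (k=5,j=3): S=155.0894, (K−S)⁺=0.0000, hold=1.0851 ⇒ V=1.0851 continue | (k=5,j=4): S=190.9223, (K−S)⁺=0.0000, hold=0.0000 ⇒ V=0.0000 continue | (k=5,j=5): S=235.0342, (K−S)⁺=0.0000, hold=0.0000 ⇒ V=0.0000 continue  boundary S*=102.3372
step 4: (k=4,j=0): S=92.2351, (K−S)⁺=32.3349, hold=30.8328 ⇒ V=32.3349 exercise | (k=4,j=1): S=113.5457, (K−S)⁺=11.0243, hold=14.0609 ⇒ V=14.0609 continue | (k=4,j=2): S=139.7800, (K−S)⁺=0.0000, hold=3.9014 ⇒ V=3.9014 continue | (k=4,j=3): S=172.0757, (K−S)⁺=0.0000, hold=0.5010 ⇒ V=0.5010 continue | (k=4,j=4): S=211.8331, (K−S)⁺=0.0000, hold=0.0000 ⇒ V=0.0000 continue  boundary S*=92.2351
step 3: (k=3,j=0): S=102.3372, (K−S)⁺=22.2328, hold=22.3287 ⇒ V=22.3287 continue | (k=3,j=1): S=125.9818, (K−S)⁺=0.0000, hold=8.5451 ⇒ V=8.5451 continue | (k=3,j=2): S=155.0894, (K−S)⁺=0.0000, hold=2.0649 ⇒ V=2.0649 continue | (k=3,j=3): S=190.9223, (K−S)⁺=0.0000, hold=0.2313 ⇒ V=0.2313 continue  boundary S*=-
step 2: (k=2,j=0): S=113.5457, (K−S)⁺=11.0243, hold=14.8061 ⇒ V=14.8061 continue | (k=2,j=1): S=139.7800, (K−S)⁺=0.0000, hold=5.0320 ⇒ V=5.0320 continue | (k=2,j=2): S=172.0757, (K−S)⁺=0.0000, hold=1.0751 ⇒ V=1.0751 continue  boundary S*=-
step 1: (k=1,j=0): S=125.9818, (K−S)⁺=0.0000, hold=9.4842 ⇒ V=9.4842 continue | (k=1,j=1): S=155.0894, (K−S)⁺=0.0000, hold=2.8891 ⇒ V=2.8891 continue  boundary S*=-
step 0: (k=0,j=0): S=139.7800, (K−S)⁺=0.0000, hold=5.8993 ⇒ V=5.8993 continue  boundary S*=-

price = 5.8993
boundary = - - - - 92.2351 102.3372 92.2351 102.3372
tree:
5.8993
9.4842 2.8891
14.8061 5.0320 1.0751
22.3287 8.5451 2.0649 0.2313
32.3349 14.0609 3.9014 0.5010 0.0000
41.4398 22.2328 7.2130 1.0851 0.0000 0.0000
49.6458 32.3349 12.9437 2.3502 0.0000 0.0000 0.0000
57.0419 41.4398 22.2328 5.0901 0.0000 0.0000 0.0000 0.0000
63.7078 49.6458 32.3349 11.0243 0.0000 0.0000 0.0000 0.0000 0.0000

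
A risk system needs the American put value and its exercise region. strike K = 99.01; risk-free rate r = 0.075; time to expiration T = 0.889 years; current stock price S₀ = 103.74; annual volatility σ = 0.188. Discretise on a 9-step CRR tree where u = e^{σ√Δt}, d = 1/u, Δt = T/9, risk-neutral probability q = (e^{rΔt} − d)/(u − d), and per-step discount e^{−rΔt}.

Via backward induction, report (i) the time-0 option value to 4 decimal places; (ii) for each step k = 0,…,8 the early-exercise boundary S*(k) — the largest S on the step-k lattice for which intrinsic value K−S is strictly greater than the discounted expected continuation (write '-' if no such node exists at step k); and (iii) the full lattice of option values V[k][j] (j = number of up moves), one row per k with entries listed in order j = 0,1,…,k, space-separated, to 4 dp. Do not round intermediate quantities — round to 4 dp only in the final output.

price = 3.1610
boundary = - - - 86.8888 81.9035 86.8888 81.9035 86.8888 92.1774
tree:
3.1610
5.1002 1.6052
7.9949 2.7829 0.6561
12.1212 4.7015 1.2390 0.1844
17.1065 7.6964 2.2962 0.3842 0.0222
21.8056 12.1212 4.1529 0.7966 0.0495 0.0000
26.2352 17.1065 7.2666 1.6422 0.1103 0.0000 0.0000
30.4107 21.8056 12.1212 3.3630 0.2459 0.0000 0.0000 0.0000
34.3465 26.2352 17.1065 6.8326 0.5481 0.0000 0.0000 0.0000 0.0000
38.0566 30.4107 21.8056 12.1212 1.2220 0.0000 0.0000 0.0000 0.0000 0.0000

params: Δt=0.09878 u=1.06087 d=0.94263 q=0.54812 e^(-rΔt)=0.99262
t_9 payoffs: 38.0566 30.4107 21.8056 12.1212 1.2220 0.0000 0.0000 0.0000 0.0000 0.0000
t_8: node(8,0) S=64.6635 payoff=34.3465 vs cont=33.6157 → 34.3465 [stop]  node(8,1) S=72.7748 payoff=26.2352 vs cont=25.5044 → 26.2352 [stop]  node(8,2) S=81.9035 payoff=17.1065 vs cont=16.3757 → 17.1065 [stop]  node(8,3) S=92.1774 payoff=6.8326 vs cont=6.1018 → 6.8326 [stop]  node(8,4) S=103.7400 payoff=0.0000 vs cont=0.5481 → 0.5481 [wait]  node(8,5) S=116.7530 payoff=0.0000 vs cont=0.0000 → 0.0000 [wait]  node(8,6) S=131.3983 payoff=0.0000 vs cont=0.0000 → 0.0000 [wait]  node(8,7) S=147.8807 payoff=0.0000 vs cont=0.0000 → 0.0000 [wait]  node(8,8) S=166.4307 payoff=0.0000 vs cont=0.0000 → 0.0000 [wait]  ⇒ S*(8)=92.1774
t_7: node(7,0) S=68.5993 payoff=30.4107 vs cont=29.6799 → 30.4107 [stop]  node(7,1) S=77.2044 payoff=21.8056 vs cont=21.0749 → 21.8056 [stop]  node(7,2) S=86.8888 payoff=12.1212 vs cont=11.3905 → 12.1212 [stop]  node(7,3) S=97.7880 payoff=1.2220 vs cont=3.3630 → 3.3630 [wait]  node(7,4) S=110.0543 payoff=0.0000 vs cont=0.2459 → 0.2459 [wait]  node(7,5) S=123.8594 payoff=0.0000 vs cont=0.0000 → 0.0000 [wait]  node(7,6) S=139.3961 payoff=0.0000 vs cont=0.0000 → 0.0000 [wait]  node(7,7) S=156.8818 payoff=0.0000 vs cont=0.0000 → 0.0000 [wait]  ⇒ S*(7)=86.8888
t_6: node(6,0) S=72.7748 payoff=26.2352 vs cont=25.5044 → 26.2352 [stop]  node(6,1) S=81.9035 payoff=17.1065 vs cont=16.3757 → 17.1065 [stop]  node(6,2) S=92.1774 payoff=6.8326 vs cont=7.2666 → 7.2666 [wait]  node(6,3) S=103.7400 payoff=0.0000 vs cont=1.6422 → 1.6422 [wait]  node(6,4) S=116.7530 payoff=0.0000 vs cont=0.1103 → 0.1103 [wait]  node(6,5) S=131.3983 payoff=0.0000 vs cont=0.0000 → 0.0000 [wait]  node(6,6) S=147.8807 payoff=0.0000 vs cont=0.0000 → 0.0000 [wait]  ⇒ S*(6)=81.9035
t_5: node(5,0) S=77.2044 payoff=21.8056 vs cont=21.0749 → 21.8056 [stop]  node(5,1) S=86.8888 payoff=12.1212 vs cont=11.6266 → 12.1212 [stop]  node(5,2) S=97.7880 payoff=1.2220 vs cont=4.1529 → 4.1529 [wait]  node(5,3) S=110.0543 payoff=0.0000 vs cont=0.7966 → 0.7966 [wait]  node(5,4) S=123.8594 payoff=0.0000 vs cont=0.0495 → 0.0495 [wait]  node(5,5) S=139.3961 payoff=0.0000 vs cont=0.0000 → 0.0000 [wait]  ⇒ S*(5)=86.8888
t_4: node(4,0) S=81.9035 payoff=17.1065 vs cont=16.3757 → 17.1065 [stop]  node(4,1) S=92.1774 payoff=6.8326 vs cont=7.6964 → 7.6964 [wait]  node(4,2) S=103.7400 payoff=0.0000 vs cont=2.2962 → 2.2962 [wait]  node(4,3) S=116.7530 payoff=0.0000 vs cont=0.3842 → 0.3842 [wait]  node(4,4) S=131.3983 payoff=0.0000 vs cont=0.0222 → 0.0222 [wait]  ⇒ S*(4)=81.9035
t_3: node(3,0) S=86.8888 payoff=12.1212 vs cont=11.8604 → 12.1212 [stop]  node(3,1) S=97.7880 payoff=1.2220 vs cont=4.7015 → 4.7015 [wait]  node(3,2) S=110.0543 payoff=0.0000 vs cont=1.2390 → 1.2390 [wait]  node(3,3) S=123.8594 payoff=0.0000 vs cont=0.1844 → 0.1844 [wait]  ⇒ S*(3)=86.8888
t_2: node(2,0) S=92.1774 payoff=6.8326 vs cont=7.9949 → 7.9949 [wait]  node(2,1) S=103.7400 payoff=0.0000 vs cont=2.7829 → 2.7829 [wait]  node(2,2) S=116.7530 payoff=0.0000 vs cont=0.6561 → 0.6561 [wait]  ⇒ S*(2)=-
t_1: node(1,0) S=97.7880 payoff=1.2220 vs cont=5.1002 → 5.1002 [wait]  node(1,1) S=110.0543 payoff=0.0000 vs cont=1.6052 → 1.6052 [wait]  ⇒ S*(1)=-
t_0: node(0,0) S=103.7400 payoff=0.0000 vs cont=3.1610 → 3.1610 [wait]  ⇒ S*(0)=-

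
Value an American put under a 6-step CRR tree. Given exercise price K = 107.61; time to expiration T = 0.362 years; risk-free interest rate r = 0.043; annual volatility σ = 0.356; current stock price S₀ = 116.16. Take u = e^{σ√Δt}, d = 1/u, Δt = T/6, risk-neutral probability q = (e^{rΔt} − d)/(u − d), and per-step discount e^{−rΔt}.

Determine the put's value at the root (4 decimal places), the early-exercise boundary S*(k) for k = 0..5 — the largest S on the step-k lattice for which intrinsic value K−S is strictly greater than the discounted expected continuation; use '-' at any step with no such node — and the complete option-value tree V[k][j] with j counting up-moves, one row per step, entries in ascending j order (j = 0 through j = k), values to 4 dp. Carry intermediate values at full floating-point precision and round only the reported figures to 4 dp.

price = 5.6260
boundary = - - - - 81.8750 89.3568
tree:
5.6260
8.7028 2.4913
13.0429 4.2850 0.6597
18.7863 7.2049 1.3046 0.0000
25.7350 11.7390 2.5797 0.0000 0.0000
32.5904 18.2532 5.1013 0.0000 0.0000 0.0000
38.8717 25.7350 10.0877 0.0000 0.0000 0.0000 0.0000

Δt=0.06033  u=1.09138  d=0.91627  q=0.49299  discount=0.99741
step 6 (expiry): payoffs max(K−S,0) = 38.8717 25.7350 10.0877 0.0000 0.0000 0.0000 0.0000
step 5: (k=5,j=0): S=75.0196, (K−S)⁺=32.5904, hold=32.3115 ⇒ V=32.5904 exercise | (k=5,j=1): S=89.3568, (K−S)⁺=18.2532, hold=17.9744 ⇒ V=18.2532 exercise | (k=5,j=2): S=106.4340, (K−S)⁺=1.1760, hold=5.1013 ⇒ V=5.1013 continue | (k=5,j=3): S=126.7748, (K−S)⁺=0.0000, hold=0.0000 ⇒ V=0.0000 continue | (k=5,j=4): S=151.0030, (K−S)⁺=0.0000, hold=0.0000 ⇒ V=0.0000 continue | (k=5,j=5): S=179.8615, (K−S)⁺=0.0000, hold=0.0000 ⇒ V=0.0000 continue  boundary S*=89.3568
step 4: (k=4,j=0): S=81.8750, (K−S)⁺=25.7350, hold=25.4562 ⇒ V=25.7350 exercise | (k=4,j=1): S=97.5223, (K−S)⁺=10.0877, hold=11.7390 ⇒ V=11.7390 continue | (k=4,j=2): S=116.1600, (K−S)⁺=0.0000, hold=2.5797 ⇒ V=2.5797 continue | (k=4,j=3): S=138.3596, (K−S)⁺=0.0000, hold=0.0000 ⇒ V=0.0000 continue | (k=4,j=4): S=164.8018, (K−S)⁺=0.0000, hold=0.0000 ⇒ V=0.0000 continue  boundary S*=81.8750
step 3: (k=3,j=0): S=89.3568, (K−S)⁺=18.2532, hold=18.7863 ⇒ V=18.7863 continue | (k=3,j=1): S=106.4340, (K−S)⁺=1.1760, hold=7.2049 ⇒ V=7.2049 continue | (k=3,j=2): S=126.7748, (K−S)⁺=0.0000, hold=1.3046 ⇒ V=1.3046 continue | (k=3,j=3): S=151.0030, (K−S)⁺=0.0000, hold=0.0000 ⇒ V=0.0000 continue  boundary S*=-
step 2: (k=2,j=0): S=97.5223, (K−S)⁺=10.0877, hold=13.0429 ⇒ V=13.0429 continue | (k=2,j=1): S=116.1600, (K−S)⁺=0.0000, hold=4.2850 ⇒ V=4.2850 continue | (k=2,j=2): S=138.3596, (K−S)⁺=0.0000, hold=0.6597 ⇒ V=0.6597 continue  boundary S*=-
step 1: (k=1,j=0): S=106.4340, (K−S)⁺=1.1760, hold=8.7028 ⇒ V=8.7028 continue | (k=1,j=1): S=126.7748, (K−S)⁺=0.0000, hold=2.4913 ⇒ V=2.4913 continue  boundary S*=-
step 0: (k=0,j=0): S=116.1600, (K−S)⁺=0.0000, hold=5.6260 ⇒ V=5.6260 continue  boundary S*=-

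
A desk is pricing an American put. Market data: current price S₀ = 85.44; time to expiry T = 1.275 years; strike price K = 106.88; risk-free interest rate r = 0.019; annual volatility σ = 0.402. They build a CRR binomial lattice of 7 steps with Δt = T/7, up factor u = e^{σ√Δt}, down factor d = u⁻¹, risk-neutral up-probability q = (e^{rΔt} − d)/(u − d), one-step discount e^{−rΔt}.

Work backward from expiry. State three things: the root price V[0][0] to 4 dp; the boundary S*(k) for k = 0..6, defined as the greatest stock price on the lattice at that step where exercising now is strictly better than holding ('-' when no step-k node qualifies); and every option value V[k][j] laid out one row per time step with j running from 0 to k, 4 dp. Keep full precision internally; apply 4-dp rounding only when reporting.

price = 28.6304
boundary = - - - 51.0658 60.6234 71.9699 85.4400
tree:
28.6304
37.0747 19.2154
46.3704 26.7517 10.7659
55.8142 35.9476 16.4660 4.3470
63.8650 46.2566 24.4610 7.4730 0.8153
70.6466 55.8142 34.9101 12.7293 1.5357 0.0000
76.3590 63.8650 46.2566 21.4400 2.8927 0.0000 0.0000
81.1708 70.6466 55.8142 34.9101 5.4488 0.0000 0.0000 0.0000

Δt=0.18214  u=1.18716  d=0.84234  q=0.46727  discount=0.99655
step 7 (expiry): payoffs max(K−S,0) = 81.1708 70.6466 55.8142 34.9101 5.4488 0.0000 0.0000 0.0000
step 6: (k=6,j=0): S=30.5210, (K−S)⁺=76.3590, hold=75.9897 ⇒ V=76.3590 exercise | (k=6,j=1): S=43.0150, (K−S)⁺=63.8650, hold=63.4958 ⇒ V=63.8650 exercise | (k=6,j=2): S=60.6234, (K−S)⁺=46.2566, hold=45.8873 ⇒ V=46.2566 exercise | (k=6,j=3): S=85.4400, (K−S)⁺=21.4400, hold=21.0708 ⇒ V=21.4400 exercise | (k=6,j=4): S=120.4154, (K−S)⁺=0.0000, hold=2.8927 ⇒ V=2.8927 continue | (k=6,j=5): S=169.7081, (K−S)⁺=0.0000, hold=0.0000 ⇒ V=0.0000 continue | (k=6,j=6): S=239.1791, (K−S)⁺=0.0000, hold=0.0000 ⇒ V=0.0000 continue  boundary S*=85.4400
step 5: (k=5,j=0): S=36.2334, (K−S)⁺=70.6466, hold=70.2773 ⇒ V=70.6466 exercise | (k=5,j=1): S=51.0658, (K−S)⁺=55.8142, hold=55.4449 ⇒ V=55.8142 exercise | (k=5,j=2): S=71.9699, (K−S)⁺=34.9101, hold=34.5409 ⇒ V=34.9101 exercise | (k=5,j=3): S=101.4312, (K−S)⁺=5.4488, hold=12.7293 ⇒ V=12.7293 continue | (k=5,j=4): S=142.9526, (K−S)⁺=0.0000, hold=1.5357 ⇒ V=1.5357 continue | (k=5,j=5): S=201.4711, (K−S)⁺=0.0000, hold=0.0000 ⇒ V=0.0000 continue  boundary S*=71.9699
step 4: (k=4,j=0): S=43.0150, (K−S)⁺=63.8650, hold=63.4958 ⇒ V=63.8650 exercise | (k=4,j=1): S=60.6234, (K−S)⁺=46.2566, hold=45.8873 ⇒ V=46.2566 exercise | (k=4,j=2): S=85.4400, (K−S)⁺=21.4400, hold=24.4610 ⇒ V=24.4610 continue | (k=4,j=3): S=120.4154, (K−S)⁺=0.0000, hold=7.4730 ⇒ V=7.4730 continue | (k=4,j=4): S=169.7081, (K−S)⁺=0.0000, hold=0.8153 ⇒ V=0.8153 continue  boundary S*=60.6234
step 3: (k=3,j=0): S=51.0658, (K−S)⁺=55.8142, hold=55.4449 ⇒ V=55.8142 exercise | (k=3,j=1): S=71.9699, (K−S)⁺=34.9101, hold=35.9476 ⇒ V=35.9476 continue | (k=3,j=2): S=101.4312, (K−S)⁺=5.4488, hold=16.4660 ⇒ V=16.4660 continue | (k=3,j=3): S=142.9526, (K−S)⁺=0.0000, hold=4.3470 ⇒ V=4.3470 continue  boundary S*=51.0658
step 2: (k=2,j=0): S=60.6234, (K−S)⁺=46.2566, hold=46.3704 ⇒ V=46.3704 continue | (k=2,j=1): S=85.4400, (K−S)⁺=21.4400, hold=26.7517 ⇒ V=26.7517 continue | (k=2,j=2): S=120.4154, (K−S)⁺=0.0000, hold=10.7659 ⇒ V=10.7659 continue  boundary S*=-
step 1: (k=1,j=0): S=71.9699, (K−S)⁺=34.9101, hold=37.0747 ⇒ V=37.0747 continue | (k=1,j=1): S=101.4312, (K−S)⁺=5.4488, hold=19.2154 ⇒ V=19.2154 continue  boundary S*=-
step 0: (k=0,j=0): S=85.4400, (K−S)⁺=21.4400, hold=28.6304 ⇒ V=28.6304 continue  boundary S*=-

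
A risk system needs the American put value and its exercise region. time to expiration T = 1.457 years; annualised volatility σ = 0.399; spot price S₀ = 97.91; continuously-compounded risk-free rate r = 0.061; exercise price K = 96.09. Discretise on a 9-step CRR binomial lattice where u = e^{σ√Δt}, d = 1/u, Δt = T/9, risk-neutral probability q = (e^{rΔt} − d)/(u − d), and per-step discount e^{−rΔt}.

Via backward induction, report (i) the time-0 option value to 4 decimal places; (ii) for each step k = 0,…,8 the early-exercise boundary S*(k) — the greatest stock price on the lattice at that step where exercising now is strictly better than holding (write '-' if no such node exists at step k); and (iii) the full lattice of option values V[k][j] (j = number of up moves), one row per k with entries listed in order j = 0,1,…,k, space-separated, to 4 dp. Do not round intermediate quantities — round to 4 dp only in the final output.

params: Δt=0.16189 u=1.17414 d=0.85168 q=0.49073 e^(-rΔt)=0.99017
t_9 payoffs: 73.0047 64.2643 52.2147 35.6029 12.7016 0.0000 0.0000 0.0000 0.0000 0.0000
t_8: node(8,0) S=27.1054 payoff=68.9846 vs cont=68.0403 → 68.9846 [stop]  node(8,1) S=37.3679 payoff=58.7221 vs cont=57.7778 → 58.7221 [stop]  node(8,2) S=51.5159 payoff=44.5741 vs cont=43.6298 → 44.5741 [stop]  node(8,3) S=71.0206 payoff=25.0694 vs cont=24.1252 → 25.0694 [stop]  node(8,4) S=97.9100 payoff=0.0000 vs cont=6.4050 → 6.4050 [wait]  node(8,5) S=134.9801 payoff=0.0000 vs cont=0.0000 → 0.0000 [wait]  node(8,6) S=186.0854 payoff=0.0000 vs cont=0.0000 → 0.0000 [wait]  node(8,7) S=256.5400 payoff=0.0000 vs cont=0.0000 → 0.0000 [wait]  node(8,8) S=353.6696 payoff=0.0000 vs cont=0.0000 → 0.0000 [wait]  ⇒ S*(8)=71.0206
t_7: node(7,0) S=31.8257 payoff=64.2643 vs cont=63.3201 → 64.2643 [stop]  node(7,1) S=43.8753 payoff=52.2147 vs cont=51.2704 → 52.2147 [stop]  node(7,2) S=60.4871 payoff=35.6029 vs cont=34.6586 → 35.6029 [stop]  node(7,3) S=83.3884 payoff=12.7016 vs cont=15.7539 → 15.7539 [wait]  node(7,4) S=114.9604 payoff=0.0000 vs cont=3.2298 → 3.2298 [wait]  node(7,5) S=158.4861 payoff=0.0000 vs cont=0.0000 → 0.0000 [wait]  node(7,6) S=218.4911 payoff=0.0000 vs cont=0.0000 → 0.0000 [wait]  node(7,7) S=301.2149 payoff=0.0000 vs cont=0.0000 → 0.0000 [wait]  ⇒ S*(7)=60.4871
t_6: node(6,0) S=37.3679 payoff=58.7221 vs cont=57.7778 → 58.7221 [stop]  node(6,1) S=51.5159 payoff=44.5741 vs cont=43.6298 → 44.5741 [stop]  node(6,2) S=71.0206 payoff=25.0694 vs cont=25.6083 → 25.6083 [wait]  node(6,3) S=97.9100 payoff=0.0000 vs cont=9.5136 → 9.5136 [wait]  node(6,4) S=134.9801 payoff=0.0000 vs cont=1.6287 → 1.6287 [wait]  node(6,5) S=186.0854 payoff=0.0000 vs cont=0.0000 → 0.0000 [wait]  node(6,6) S=256.5400 payoff=0.0000 vs cont=0.0000 → 0.0000 [wait]  ⇒ S*(6)=51.5159
t_5: node(5,0) S=43.8753 payoff=52.2147 vs cont=51.2704 → 52.2147 [stop]  node(5,1) S=60.4871 payoff=35.6029 vs cont=34.9205 → 35.6029 [stop]  node(5,2) S=83.3884 payoff=12.7016 vs cont=17.5362 → 17.5362 [wait]  node(5,3) S=114.9604 payoff=0.0000 vs cont=5.5888 → 5.5888 [wait]  node(5,4) S=158.4861 payoff=0.0000 vs cont=0.8213 → 0.8213 [wait]  node(5,5) S=218.4911 payoff=0.0000 vs cont=0.0000 → 0.0000 [wait]  ⇒ S*(5)=60.4871
t_4: node(4,0) S=51.5159 payoff=44.5741 vs cont=43.6298 → 44.5741 [stop]  node(4,1) S=71.0206 payoff=25.0694 vs cont=26.4743 → 26.4743 [wait]  node(4,2) S=97.9100 payoff=0.0000 vs cont=11.5585 → 11.5585 [wait]  node(4,3) S=134.9801 payoff=0.0000 vs cont=3.2173 → 3.2173 [wait]  node(4,4) S=186.0854 payoff=0.0000 vs cont=0.4142 → 0.4142 [wait]  ⇒ S*(4)=51.5159
t_3: node(3,0) S=60.4871 payoff=35.6029 vs cont=35.3413 → 35.6029 [stop]  node(3,1) S=83.3884 payoff=12.7016 vs cont=18.9665 → 18.9665 [wait]  node(3,2) S=114.9604 payoff=0.0000 vs cont=7.3919 → 7.3919 [wait]  node(3,3) S=158.4861 payoff=0.0000 vs cont=1.8236 → 1.8236 [wait]  ⇒ S*(3)=60.4871
t_2: node(2,0) S=71.0206 payoff=25.0694 vs cont=27.1693 → 27.1693 [wait]  node(2,1) S=97.9100 payoff=0.0000 vs cont=13.1560 → 13.1560 [wait]  node(2,2) S=134.9801 payoff=0.0000 vs cont=4.6136 → 4.6136 [wait]  ⇒ S*(2)=-
t_1: node(1,0) S=83.3884 payoff=12.7016 vs cont=20.0932 → 20.0932 [wait]  node(1,1) S=114.9604 payoff=0.0000 vs cont=8.8759 → 8.8759 [wait]  ⇒ S*(1)=-
t_0: node(0,0) S=97.9100 payoff=0.0000 vs cont=14.4452 → 14.4452 [wait]  ⇒ S*(0)=-

price = 14.4452
boundary = - - - 60.4871 51.5159 60.4871 51.5159 60.4871 71.0206
tree:
14.4452
20.0932 8.8759
27.1693 13.1560 4.6136
35.6029 18.9665 7.3919 1.8236
44.5741 26.4743 11.5585 3.2173 0.4142
52.2147 35.6029 17.5362 5.5888 0.8213 0.0000
58.7221 44.5741 25.6083 9.5136 1.6287 0.0000 0.0000
64.2643 52.2147 35.6029 15.7539 3.2298 0.0000 0.0000 0.0000
68.9846 58.7221 44.5741 25.0694 6.4050 0.0000 0.0000 0.0000 0.0000
73.0047 64.2643 52.2147 35.6029 12.7016 0.0000 0.0000 0.0000 0.0000 0.0000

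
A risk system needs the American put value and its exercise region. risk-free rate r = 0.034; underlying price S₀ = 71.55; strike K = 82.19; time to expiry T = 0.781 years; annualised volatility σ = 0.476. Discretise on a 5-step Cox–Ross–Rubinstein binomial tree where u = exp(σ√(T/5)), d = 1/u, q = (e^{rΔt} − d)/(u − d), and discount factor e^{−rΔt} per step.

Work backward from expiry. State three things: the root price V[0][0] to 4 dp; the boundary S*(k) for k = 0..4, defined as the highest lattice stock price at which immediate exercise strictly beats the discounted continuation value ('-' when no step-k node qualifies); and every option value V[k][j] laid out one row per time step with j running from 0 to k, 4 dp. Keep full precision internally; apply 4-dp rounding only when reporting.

price = 17.5505
boundary = - - 49.1141 40.6915 49.1141
tree:
17.5505
24.6273 9.6793
33.0759 15.2722 3.4108
41.4985 23.1729 6.4355 0.0000
48.4766 33.0759 12.1424 0.0000 0.0000
54.2581 41.4985 22.9101 0.0000 0.0000 0.0000

Δt=0.15620  u=1.20698  d=0.82851  q=0.46718  discount=0.99470
step 5 (expiry): payoffs max(K−S,0) = 54.2581 41.4985 22.9101 0.0000 0.0000 0.0000
step 4: (k=4,j=0): S=33.7134, (K−S)⁺=48.4766, hold=48.0413 ⇒ V=48.4766 exercise | (k=4,j=1): S=49.1141, (K−S)⁺=33.0759, hold=32.6406 ⇒ V=33.0759 exercise | (k=4,j=2): S=71.5500, (K−S)⁺=10.6400, hold=12.1424 ⇒ V=12.1424 continue | (k=4,j=3): S=104.2349, (K−S)⁺=0.0000, hold=0.0000 ⇒ V=0.0000 continue | (k=4,j=4): S=151.8508, (K−S)⁺=0.0000, hold=0.0000 ⇒ V=0.0000 continue  boundary S*=49.1141
step 3: (k=3,j=0): S=40.6915, (K−S)⁺=41.4985, hold=41.0631 ⇒ V=41.4985 exercise | (k=3,j=1): S=59.2799, (K−S)⁺=22.9101, hold=23.1729 ⇒ V=23.1729 continue | (k=3,j=2): S=86.3598, (K−S)⁺=0.0000, hold=6.4355 ⇒ V=6.4355 continue | (k=3,j=3): S=125.8100, (K−S)⁺=0.0000, hold=0.0000 ⇒ V=0.0000 continue  boundary S*=40.6915
step 2: (k=2,j=0): S=49.1141, (K−S)⁺=33.0759, hold=32.7627 ⇒ V=33.0759 exercise | (k=2,j=1): S=71.5500, (K−S)⁺=10.6400, hold=15.2722 ⇒ V=15.2722 continue | (k=2,j=2): S=104.2349, (K−S)⁺=0.0000, hold=3.4108 ⇒ V=3.4108 continue  boundary S*=49.1141
step 1: (k=1,j=0): S=59.2799, (K−S)⁺=22.9101, hold=24.6273 ⇒ V=24.6273 continue | (k=1,j=1): S=86.3598, (K−S)⁺=0.0000, hold=9.6793 ⇒ V=9.6793 continue  boundary S*=-
step 0: (k=0,j=0): S=71.5500, (K−S)⁺=10.6400, hold=17.5505 ⇒ V=17.5505 continue  boundary S*=-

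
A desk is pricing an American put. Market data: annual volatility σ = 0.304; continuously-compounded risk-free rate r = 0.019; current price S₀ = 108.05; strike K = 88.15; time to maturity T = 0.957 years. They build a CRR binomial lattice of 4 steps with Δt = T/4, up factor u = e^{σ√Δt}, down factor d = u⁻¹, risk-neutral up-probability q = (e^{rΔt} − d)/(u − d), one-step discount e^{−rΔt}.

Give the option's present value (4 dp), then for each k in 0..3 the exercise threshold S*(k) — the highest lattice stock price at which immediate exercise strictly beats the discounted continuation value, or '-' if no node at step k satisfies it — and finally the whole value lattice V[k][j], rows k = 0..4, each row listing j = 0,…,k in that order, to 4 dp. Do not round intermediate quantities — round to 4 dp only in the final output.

price = 4.2418
boundary = - - - 69.1658
tree:
4.2418
7.1513 1.1068
11.8141 2.1307 0.0000
18.9842 4.1016 0.0000 0.0000
28.5408 7.8956 0.0000 0.0000 0.0000

params: Δt=0.23925 u=1.16032 d=0.86183 q=0.47816 e^(-rΔt)=0.99546
t_4 payoffs: 28.5408 7.8956 0.0000 0.0000 0.0000
t_3: node(3,0) S=69.1658 payoff=18.9842 vs cont=18.5845 → 18.9842 [stop]  node(3,1) S=93.1208 payoff=0.0000 vs cont=4.1016 → 4.1016 [wait]  node(3,2) S=125.3726 payoff=0.0000 vs cont=0.0000 → 0.0000 [wait]  node(3,3) S=168.7946 payoff=0.0000 vs cont=0.0000 → 0.0000 [wait]  ⇒ S*(3)=69.1658
t_2: node(2,0) S=80.2544 payoff=7.8956 vs cont=11.8141 → 11.8141 [wait]  node(2,1) S=108.0500 payoff=0.0000 vs cont=2.1307 → 2.1307 [wait]  node(2,2) S=145.4724 payoff=0.0000 vs cont=0.0000 → 0.0000 [wait]  ⇒ S*(2)=-
t_1: node(1,0) S=93.1208 payoff=0.0000 vs cont=7.1513 → 7.1513 [wait]  node(1,1) S=125.3726 payoff=0.0000 vs cont=1.1068 → 1.1068 [wait]  ⇒ S*(1)=-
t_0: node(0,0) S=108.0500 payoff=0.0000 vs cont=4.2418 → 4.2418 [wait]  ⇒ S*(0)=-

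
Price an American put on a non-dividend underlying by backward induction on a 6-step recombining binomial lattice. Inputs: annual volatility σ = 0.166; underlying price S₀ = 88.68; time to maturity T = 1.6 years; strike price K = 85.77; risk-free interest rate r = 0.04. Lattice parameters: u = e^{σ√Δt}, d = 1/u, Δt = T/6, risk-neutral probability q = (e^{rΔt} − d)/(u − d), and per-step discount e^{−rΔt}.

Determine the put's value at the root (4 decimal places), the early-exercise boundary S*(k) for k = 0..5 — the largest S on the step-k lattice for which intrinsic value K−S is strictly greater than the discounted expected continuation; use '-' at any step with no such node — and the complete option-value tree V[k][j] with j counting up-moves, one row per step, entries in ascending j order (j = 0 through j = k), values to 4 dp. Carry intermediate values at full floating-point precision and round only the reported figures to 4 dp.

price = 4.0820
boundary = - - - 68.5709 74.7082 68.5709
tree:
4.0820
6.8784 1.7908
11.1521 3.3895 0.4703
17.1991 6.2438 1.0356 0.0000
22.8322 11.0618 2.2808 0.0000 0.0000
28.0026 17.1991 5.0229 0.0000 0.0000 0.0000
32.7483 22.8322 11.0618 0.0000 0.0000 0.0000 0.0000

Δt=0.26667, u=1.08950, d=0.91785, q=0.54106, disc=e^(-rΔt)=0.98939
k=6 terminal: V=max(K-S,0) → 32.7483 22.8322 11.0618 0.0000 0.0000 0.0000 0.0000
k=5: j=0 S=57.7674 intr=28.0026 cont=27.0926 V=28.0026[EX]; j=1 S=68.5709 intr=17.1991 cont=16.2891 V=17.1991[EX]; j=2 S=81.3949 intr=4.3751 cont=5.0229 V=5.0229[hold]; j=3 S=96.6172 intr=0.0000 cont=0.0000 V=0.0000[hold]; j=4 S=114.6863 intr=0.0000 cont=0.0000 V=0.0000[hold]; j=5 S=136.1347 intr=0.0000 cont=0.0000 V=0.0000[hold]  S*(5)=68.5709
k=4: j=0 S=62.9378 intr=22.8322 cont=21.9222 V=22.8322[EX]; j=1 S=74.7082 intr=11.0618 cont=10.4985 V=11.0618[EX]; j=2 S=88.6800 intr=0.0000 cont=2.2808 V=2.2808[hold]; j=3 S=105.2647 intr=0.0000 cont=0.0000 V=0.0000[hold]; j=4 S=124.9511 intr=0.0000 cont=0.0000 V=0.0000[hold]  S*(4)=74.7082
k=3: j=0 S=68.5709 intr=17.1991 cont=16.2891 V=17.1991[EX]; j=1 S=81.3949 intr=4.3751 cont=6.2438 V=6.2438[hold]; j=2 S=96.6172 intr=0.0000 cont=1.0356 V=1.0356[hold]; j=3 S=114.6863 intr=0.0000 cont=0.0000 V=0.0000[hold]  S*(3)=68.5709
k=2: j=0 S=74.7082 intr=11.0618 cont=11.1521 V=11.1521[hold]; j=1 S=88.6800 intr=0.0000 cont=3.3895 V=3.3895[hold]; j=2 S=105.2647 intr=0.0000 cont=0.4703 V=0.4703[hold]  S*(2)=-
k=1: j=0 S=81.3949 intr=4.3751 cont=6.8784 V=6.8784[hold]; j=1 S=96.6172 intr=0.0000 cont=1.7908 V=1.7908[hold]  S*(1)=-
k=0: j=0 S=88.6800 intr=0.0000 cont=4.0820 V=4.0820[hold]  S*(0)=-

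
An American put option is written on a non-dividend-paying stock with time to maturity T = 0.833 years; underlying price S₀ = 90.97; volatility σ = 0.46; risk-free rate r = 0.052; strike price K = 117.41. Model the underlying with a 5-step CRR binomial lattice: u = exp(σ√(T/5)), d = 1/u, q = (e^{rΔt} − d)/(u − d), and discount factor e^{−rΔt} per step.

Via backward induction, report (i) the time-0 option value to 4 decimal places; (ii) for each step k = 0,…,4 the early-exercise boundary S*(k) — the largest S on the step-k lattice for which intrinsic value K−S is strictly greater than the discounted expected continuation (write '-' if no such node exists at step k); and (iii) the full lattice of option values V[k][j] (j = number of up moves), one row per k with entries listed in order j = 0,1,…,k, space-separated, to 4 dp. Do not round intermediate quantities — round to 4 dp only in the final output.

price = 31.1387
boundary = - - 62.4906 75.3974 90.9700
tree:
31.1387
42.2945 19.4382
54.9194 29.1823 9.0766
65.6168 42.0126 15.6046 2.0629
74.4829 54.9194 26.4400 3.9728 0.0000
81.8313 65.6168 42.0126 7.6511 0.0000 0.0000

Δt=0.16660  u=1.20654  d=0.82882  q=0.47623  discount=0.99137
step 5 (expiry): payoffs max(K−S,0) = 81.8313 65.6168 42.0126 7.6511 0.0000 0.0000
step 4: (k=4,j=0): S=42.9271, (K−S)⁺=74.4829, hold=73.4702 ⇒ V=74.4829 exercise | (k=4,j=1): S=62.4906, (K−S)⁺=54.9194, hold=53.9066 ⇒ V=54.9194 exercise | (k=4,j=2): S=90.9700, (K−S)⁺=26.4400, hold=25.4272 ⇒ V=26.4400 exercise | (k=4,j=3): S=132.4285, (K−S)⁺=0.0000, hold=3.9728 ⇒ V=3.9728 continue | (k=4,j=4): S=192.7813, (K−S)⁺=0.0000, hold=0.0000 ⇒ V=0.0000 continue  boundary S*=90.9700
step 3: (k=3,j=0): S=51.7932, (K−S)⁺=65.6168, hold=64.6040 ⇒ V=65.6168 exercise | (k=3,j=1): S=75.3974, (K−S)⁺=42.0126, hold=40.9998 ⇒ V=42.0126 exercise | (k=3,j=2): S=109.7589, (K−S)⁺=7.6511, hold=15.6046 ⇒ V=15.6046 continue | (k=3,j=3): S=159.7803, (K−S)⁺=0.0000, hold=2.0629 ⇒ V=2.0629 continue  boundary S*=75.3974
step 2: (k=2,j=0): S=62.4906, (K−S)⁺=54.9194, hold=53.9066 ⇒ V=54.9194 exercise | (k=2,j=1): S=90.9700, (K−S)⁺=26.4400, hold=29.1823 ⇒ V=29.1823 continue | (k=2,j=2): S=132.4285, (K−S)⁺=0.0000, hold=9.0766 ⇒ V=9.0766 continue  boundary S*=62.4906
step 1: (k=1,j=0): S=75.3974, (K−S)⁺=42.0126, hold=42.2945 ⇒ V=42.2945 continue | (k=1,j=1): S=109.7589, (K−S)⁺=7.6511, hold=19.4382 ⇒ V=19.4382 continue  boundary S*=-
step 0: (k=0,j=0): S=90.9700, (K−S)⁺=26.4400, hold=31.1387 ⇒ V=31.1387 continue  boundary S*=-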